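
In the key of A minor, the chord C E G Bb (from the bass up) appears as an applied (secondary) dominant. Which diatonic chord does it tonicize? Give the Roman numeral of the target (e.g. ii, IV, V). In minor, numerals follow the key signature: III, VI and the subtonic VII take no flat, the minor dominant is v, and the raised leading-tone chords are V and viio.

VI

The chord is a dominant seventh chord on C.
A dominant resolves down a perfect fifth: C → F. In A minor, F is scale degree 6, i.e. VI.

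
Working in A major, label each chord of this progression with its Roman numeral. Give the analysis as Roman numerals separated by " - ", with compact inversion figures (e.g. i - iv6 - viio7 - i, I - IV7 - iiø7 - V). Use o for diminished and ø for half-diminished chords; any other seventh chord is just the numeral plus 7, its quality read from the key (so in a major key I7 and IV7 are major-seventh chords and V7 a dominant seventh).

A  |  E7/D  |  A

I - V42 - I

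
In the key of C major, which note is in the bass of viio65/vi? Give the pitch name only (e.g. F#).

B

The applied chord viio65/vi is rooted on G#: G#-B-D-F.
The figure 65 means first inversion — the third is in the bass.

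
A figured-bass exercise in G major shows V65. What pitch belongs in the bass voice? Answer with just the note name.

V in G major has root D; the chord is D-F#-A-C.
The figure 65 means first inversion — the third is in the bass.

F#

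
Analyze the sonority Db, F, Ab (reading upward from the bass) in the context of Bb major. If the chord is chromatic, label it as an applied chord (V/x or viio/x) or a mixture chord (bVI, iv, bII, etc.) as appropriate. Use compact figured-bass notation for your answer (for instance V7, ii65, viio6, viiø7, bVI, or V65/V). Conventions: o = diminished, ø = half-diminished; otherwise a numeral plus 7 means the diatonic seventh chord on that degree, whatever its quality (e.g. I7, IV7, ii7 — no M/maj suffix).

bIII

The pitches Db-F-Ab form a major triad rooted on Db.
Db is the lowered third degree of Bb major (diatonic 3 would be D). This is a major triad on the lowered third degree, borrowed from the parallel minor.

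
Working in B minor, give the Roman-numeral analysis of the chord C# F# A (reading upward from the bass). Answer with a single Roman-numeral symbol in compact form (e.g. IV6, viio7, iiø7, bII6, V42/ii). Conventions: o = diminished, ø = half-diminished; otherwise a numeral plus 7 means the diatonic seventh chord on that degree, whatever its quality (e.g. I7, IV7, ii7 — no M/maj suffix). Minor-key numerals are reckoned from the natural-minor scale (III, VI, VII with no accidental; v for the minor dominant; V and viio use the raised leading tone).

v64

Stacked in thirds the chord is F#-A-C#: a minor triad on F#.
In B minor, F# is the dominant; the diatonic minor triad there is v.
With C# in the bass the chord is in second inversion, so the figured bass is 64.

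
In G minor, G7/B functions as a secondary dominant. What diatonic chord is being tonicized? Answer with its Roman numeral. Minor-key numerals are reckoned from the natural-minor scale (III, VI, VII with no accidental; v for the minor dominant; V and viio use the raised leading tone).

iv

The chord is a dominant seventh chord on G.
A dominant resolves down a perfect fifth: G → C. In G minor, C is scale degree 4, i.e. iv.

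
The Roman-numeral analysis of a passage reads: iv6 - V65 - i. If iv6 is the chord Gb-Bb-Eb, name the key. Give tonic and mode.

The anchor chord is a minor triad on Eb, labeled iv6.
Counting down 3 scale steps from Eb places the tonic on Bb; a minor triad on degree 4 is diatonic only in minor.

Bb minor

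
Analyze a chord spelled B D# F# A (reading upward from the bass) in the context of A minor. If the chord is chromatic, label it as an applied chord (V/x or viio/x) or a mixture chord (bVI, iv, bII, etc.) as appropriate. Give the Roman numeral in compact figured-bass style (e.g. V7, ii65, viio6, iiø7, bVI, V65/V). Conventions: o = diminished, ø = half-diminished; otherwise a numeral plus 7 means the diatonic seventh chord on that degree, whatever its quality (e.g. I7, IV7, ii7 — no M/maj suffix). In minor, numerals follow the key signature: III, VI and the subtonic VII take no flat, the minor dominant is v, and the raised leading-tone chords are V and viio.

The pitches B-D#-F#-A form a dominant seventh chord rooted on B.
B is not a diatonic chord root with this quality in A minor, but it lies a perfect fifth above E (V), so the chord functions as an applied dominant of V.

V7/V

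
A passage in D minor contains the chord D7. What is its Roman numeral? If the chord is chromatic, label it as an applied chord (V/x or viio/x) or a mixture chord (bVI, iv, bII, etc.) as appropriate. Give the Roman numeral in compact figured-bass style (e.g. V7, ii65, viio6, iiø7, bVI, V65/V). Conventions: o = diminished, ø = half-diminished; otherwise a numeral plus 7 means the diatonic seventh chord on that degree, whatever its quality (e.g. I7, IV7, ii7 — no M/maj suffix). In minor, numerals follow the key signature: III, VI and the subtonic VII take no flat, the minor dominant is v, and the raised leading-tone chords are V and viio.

The pitches D-F#-A-C form a dominant seventh chord rooted on D.
D is not a diatonic chord root with this quality in D minor, but it lies a perfect fifth above G (iv), so the chord functions as an applied dominant of iv.

V7/iv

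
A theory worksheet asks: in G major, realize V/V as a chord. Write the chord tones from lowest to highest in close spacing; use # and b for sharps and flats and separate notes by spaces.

V/V is a secondary dominant — the dominant triad of V. V in G major is D, so the applied chord's root is A, a perfect fifth above.
Building a major triad on A gives A-C#-E.

A C# E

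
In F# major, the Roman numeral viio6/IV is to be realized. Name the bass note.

The applied chord viio6/IV is rooted on A#: A#-C#-E.
The figure 6 means first inversion — the third is in the bass.

C#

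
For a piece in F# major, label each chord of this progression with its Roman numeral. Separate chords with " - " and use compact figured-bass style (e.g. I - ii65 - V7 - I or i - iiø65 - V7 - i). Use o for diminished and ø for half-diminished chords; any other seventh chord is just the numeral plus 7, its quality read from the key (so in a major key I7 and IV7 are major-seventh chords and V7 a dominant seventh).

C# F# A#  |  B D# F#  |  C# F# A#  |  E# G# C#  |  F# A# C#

C#-F#-A#: root F# is the tonic; major triad there is I64.
B-D#-F#: root B is the subdominant; major triad there is IV.
C#-F#-A# has root F#, degree 1 in F# major, so I64.
E#-G#-C#: root C# is the dominant; major triad there is V6.
F#-A#-C# has root F#, degree 1 in F# major, so I.

I64 - IV - I64 - V6 - I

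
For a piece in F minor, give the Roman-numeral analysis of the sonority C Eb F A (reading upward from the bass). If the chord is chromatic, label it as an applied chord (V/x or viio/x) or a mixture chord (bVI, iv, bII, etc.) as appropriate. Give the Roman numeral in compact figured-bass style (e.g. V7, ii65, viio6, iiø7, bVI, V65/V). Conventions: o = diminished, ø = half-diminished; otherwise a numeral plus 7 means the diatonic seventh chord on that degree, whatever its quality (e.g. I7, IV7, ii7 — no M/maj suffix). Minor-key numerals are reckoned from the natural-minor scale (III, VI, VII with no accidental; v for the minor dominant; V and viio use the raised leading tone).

V43/iv

Stacked in thirds the chord is F-A-C-Eb: a dominant seventh chord on F.
F is not a diatonic chord root with this quality in F minor, but it lies a perfect fifth above Bb (iv), so the chord functions as an applied dominant of iv.
With C in the bass the chord is in second inversion, so the figured bass is 43.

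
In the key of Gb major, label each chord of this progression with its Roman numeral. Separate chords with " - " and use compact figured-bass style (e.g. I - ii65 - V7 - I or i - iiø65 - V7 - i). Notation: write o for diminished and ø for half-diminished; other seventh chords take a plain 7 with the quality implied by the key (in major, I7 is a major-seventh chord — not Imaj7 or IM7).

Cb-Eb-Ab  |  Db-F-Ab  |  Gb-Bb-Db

Cb-Eb-Ab: root Ab is the supertonic; minor triad there is ii6.
Db-F-Ab: major triad on Db = scale degree 5 → V.
Gb-Bb-Db: major triad on Gb = scale degree 1 → I.

ii6 - V - I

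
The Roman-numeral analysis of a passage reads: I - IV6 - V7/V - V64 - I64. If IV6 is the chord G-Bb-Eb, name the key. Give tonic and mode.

The chord Eb/G is a major triad rooted on Eb; its label is IV6.
If Eb is scale degree 4 and the mode makes that degree carry a major triad, the tonic is Bb and the mode is major.

Bb major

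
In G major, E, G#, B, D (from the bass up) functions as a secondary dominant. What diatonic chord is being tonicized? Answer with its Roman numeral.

The chord is a dominant seventh chord on E.
A dominant resolves down a perfect fifth: E → A. In G major, A is scale degree 2, i.e. ii.

ii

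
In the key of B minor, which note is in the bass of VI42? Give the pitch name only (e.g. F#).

VI in B minor has root G; the chord is G-B-D-F#.
The figure 42 means third inversion — the seventh is in the bass.

F#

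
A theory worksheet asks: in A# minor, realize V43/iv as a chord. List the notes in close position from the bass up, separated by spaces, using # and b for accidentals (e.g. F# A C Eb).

V43/iv is a secondary dominant — the dominant seventh of iv. iv in A# minor is D#, so the applied chord's root is A#, a perfect fifth above.
Building a dominant seventh chord on A# gives A#-C##-E#-G#.
With the 43 figure the chord is in second inversion; from the bass E# upward in close position it reads E#-G#-A#-C##.

E# G# A# C##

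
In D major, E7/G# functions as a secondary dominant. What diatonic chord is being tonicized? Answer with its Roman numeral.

V

The chord is a dominant seventh chord on E.
A dominant resolves down a perfect fifth: E → A. In D major, A is scale degree 5, i.e. V.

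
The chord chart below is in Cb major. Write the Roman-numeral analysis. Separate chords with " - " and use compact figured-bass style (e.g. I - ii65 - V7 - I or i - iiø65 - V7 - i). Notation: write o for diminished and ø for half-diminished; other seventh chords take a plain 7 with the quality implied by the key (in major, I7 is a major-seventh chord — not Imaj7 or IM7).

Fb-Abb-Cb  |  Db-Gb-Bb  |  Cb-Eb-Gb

iv - V64 - I

Fb-Abb-Cb: Fb with this quality isn't in the key; it's iv, borrowed from the parallel minor.
Db-Gb-Bb: major triad on Gb = scale degree 5 → V64.
Cb-Eb-Gb has root Cb, degree 1 in Cb major, so I.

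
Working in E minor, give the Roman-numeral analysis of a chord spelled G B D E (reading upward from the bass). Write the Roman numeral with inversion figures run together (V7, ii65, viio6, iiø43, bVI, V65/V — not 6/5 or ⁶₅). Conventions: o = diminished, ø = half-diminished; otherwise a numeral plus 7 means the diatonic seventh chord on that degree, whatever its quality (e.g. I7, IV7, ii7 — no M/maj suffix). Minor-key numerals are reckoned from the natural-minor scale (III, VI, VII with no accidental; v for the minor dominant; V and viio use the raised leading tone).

i65

The pitches E-G-B-D form a minor seventh chord rooted on E.
In E minor, E is the tonic; the diatonic minor seventh chord there is i7.
With G in the bass the chord is in first inversion, so the figured bass is 65.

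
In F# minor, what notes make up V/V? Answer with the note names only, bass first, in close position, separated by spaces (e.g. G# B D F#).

V/V is a secondary dominant — the dominant triad of V. V in F# minor is C#, so the applied chord's root is G#, a perfect fifth above.
Building a major triad on G# gives G#-B#-D#.

G# B# D#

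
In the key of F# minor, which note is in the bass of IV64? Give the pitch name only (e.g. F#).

F#

IV in F# minor has root B; the chord is B-D#-F#.
The figure 64 means second inversion — the fifth is in the bass.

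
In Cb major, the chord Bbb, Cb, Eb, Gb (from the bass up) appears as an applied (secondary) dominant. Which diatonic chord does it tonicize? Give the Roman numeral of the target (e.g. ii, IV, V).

IV

The chord is a dominant seventh chord on Cb.
A dominant resolves down a perfect fifth: Cb → Fb. In Cb major, Fb is scale degree 4, i.e. IV.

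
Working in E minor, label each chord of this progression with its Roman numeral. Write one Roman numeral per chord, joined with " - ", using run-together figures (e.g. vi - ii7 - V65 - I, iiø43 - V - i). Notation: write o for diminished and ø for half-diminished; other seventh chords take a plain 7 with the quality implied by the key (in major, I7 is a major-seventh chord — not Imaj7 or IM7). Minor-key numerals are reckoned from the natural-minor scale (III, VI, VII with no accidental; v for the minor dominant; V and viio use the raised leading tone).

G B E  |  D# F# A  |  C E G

i6 - viio - VI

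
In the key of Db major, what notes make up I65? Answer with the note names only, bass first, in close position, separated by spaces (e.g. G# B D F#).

The numeral's case and figure indicate a major seventh chord. In Db major its root, the first degree, is Db.
That chord is spelled Db-F-Ab-C.
With the 65 figure the chord is in first inversion; from the bass F upward in close position it reads F-Ab-C-Db.

F Ab C Db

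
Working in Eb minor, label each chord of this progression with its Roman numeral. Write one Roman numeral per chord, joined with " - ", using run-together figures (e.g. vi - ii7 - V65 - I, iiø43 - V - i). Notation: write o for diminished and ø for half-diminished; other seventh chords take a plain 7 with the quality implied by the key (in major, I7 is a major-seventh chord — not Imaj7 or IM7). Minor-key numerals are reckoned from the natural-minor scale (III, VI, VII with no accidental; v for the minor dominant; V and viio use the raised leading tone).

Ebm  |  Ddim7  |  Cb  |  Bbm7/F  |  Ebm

Ebm: root Eb is the tonic; minor triad there is i.
Ddim7: root D is the leading tone; fully diminished seventh chord there is viio7.
Cb: root Cb is the submediant; major triad there is VI.
Bbm7/F: minor seventh chord on Bb = scale degree 5 → v43.
Ebm: root Eb is the tonic; minor triad there is i.

i - viio7 - VI - v43 - i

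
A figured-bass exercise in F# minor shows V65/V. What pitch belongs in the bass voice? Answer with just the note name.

B#

The applied chord V65/V is rooted on G#: G#-B#-D#-F#.
The figure 65 means first inversion — the third is in the bass.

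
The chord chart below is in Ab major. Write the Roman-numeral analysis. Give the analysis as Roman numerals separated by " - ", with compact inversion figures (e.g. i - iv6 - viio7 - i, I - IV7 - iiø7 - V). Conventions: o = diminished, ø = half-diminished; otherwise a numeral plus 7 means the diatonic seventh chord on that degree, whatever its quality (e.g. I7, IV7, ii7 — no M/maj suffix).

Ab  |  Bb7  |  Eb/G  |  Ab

Ab: root Ab is the tonic; major triad there is I.
Bb7 is the secondary dominant of V (dominant seventh chord on Bb): V7/V.
Eb/G: major triad on Eb = scale degree 5 → V6.
Ab: major triad on Ab = scale degree 1 → I.

I - V7/V - V6 - I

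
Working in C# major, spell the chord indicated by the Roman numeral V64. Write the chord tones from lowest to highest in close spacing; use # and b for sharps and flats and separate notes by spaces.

D# G# B#

In C# major, scale degree 5 is G#, and the diatonic chord built there is a major triad.
Stacking thirds from G# gives G#-B#-D#.
The figured bass 64 indicates second inversion, placing the fifth (D#) in the bass: D#-G#-B#.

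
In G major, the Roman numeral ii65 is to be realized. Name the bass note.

C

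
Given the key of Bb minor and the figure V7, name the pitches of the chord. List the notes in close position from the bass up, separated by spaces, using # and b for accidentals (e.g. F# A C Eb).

F A C Eb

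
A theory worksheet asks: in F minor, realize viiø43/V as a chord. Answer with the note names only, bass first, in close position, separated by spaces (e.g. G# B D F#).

F A B D

viiø43/V is a secondary leading-tone chord. The target V is C in F minor; the applied chord is rooted a semitone below, on B.
Building a half-diminished seventh chord on B gives B-D-F-A.
The figured bass 43 indicates second inversion, placing the fifth (F) in the bass: F-A-B-D.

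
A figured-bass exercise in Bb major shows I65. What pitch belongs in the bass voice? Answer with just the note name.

D

I in Bb major has root Bb; the chord is Bb-D-F-A.
The figure 65 means first inversion — the third is in the bass.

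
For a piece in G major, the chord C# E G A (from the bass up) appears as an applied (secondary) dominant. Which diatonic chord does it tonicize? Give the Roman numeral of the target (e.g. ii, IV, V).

V

The chord is a dominant seventh chord on A.
A dominant resolves down a perfect fifth: A → D. In G major, D is scale degree 5, i.e. V.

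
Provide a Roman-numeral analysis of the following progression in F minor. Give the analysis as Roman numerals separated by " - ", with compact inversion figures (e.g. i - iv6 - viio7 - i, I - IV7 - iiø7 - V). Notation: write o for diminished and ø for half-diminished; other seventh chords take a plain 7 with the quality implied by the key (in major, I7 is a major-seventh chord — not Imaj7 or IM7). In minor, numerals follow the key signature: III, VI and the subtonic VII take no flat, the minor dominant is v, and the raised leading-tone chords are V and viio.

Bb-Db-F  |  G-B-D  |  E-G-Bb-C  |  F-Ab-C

Bb-Db-F: minor triad on Bb = scale degree 4 → iv.
G-B-D is the secondary dominant of V (major triad on G): V/V.
E-G-Bb-C: dominant seventh chord on C = scale degree 5 → V65.
F-Ab-C: minor triad on F = scale degree 1 → i.

iv - V/V - V65 - i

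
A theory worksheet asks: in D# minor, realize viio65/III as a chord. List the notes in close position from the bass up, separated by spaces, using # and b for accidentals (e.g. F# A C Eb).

viio65/III is a secondary leading-tone chord. The target III is F# in D# minor; the applied chord is rooted a semitone below, on E#.
Building a fully diminished seventh chord on E# gives E#-G#-B-D.
With the 65 figure the chord is in first inversion; from the bass G# upward in close position it reads G#-B-D-E#.

G# B D E#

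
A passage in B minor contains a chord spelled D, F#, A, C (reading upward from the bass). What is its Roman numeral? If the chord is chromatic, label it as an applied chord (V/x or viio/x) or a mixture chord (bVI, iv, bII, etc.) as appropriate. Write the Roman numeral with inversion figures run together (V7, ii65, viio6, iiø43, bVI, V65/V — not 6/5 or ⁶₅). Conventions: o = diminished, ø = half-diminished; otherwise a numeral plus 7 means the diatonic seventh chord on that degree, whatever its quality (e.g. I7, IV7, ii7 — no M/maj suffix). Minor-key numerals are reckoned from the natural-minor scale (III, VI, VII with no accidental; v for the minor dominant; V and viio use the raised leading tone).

V7/VI

The pitches D-F#-A-C form a dominant seventh chord rooted on D.
D is not a diatonic chord root with this quality in B minor, but it lies a perfect fifth above G (VI), so the chord functions as an applied dominant of VI.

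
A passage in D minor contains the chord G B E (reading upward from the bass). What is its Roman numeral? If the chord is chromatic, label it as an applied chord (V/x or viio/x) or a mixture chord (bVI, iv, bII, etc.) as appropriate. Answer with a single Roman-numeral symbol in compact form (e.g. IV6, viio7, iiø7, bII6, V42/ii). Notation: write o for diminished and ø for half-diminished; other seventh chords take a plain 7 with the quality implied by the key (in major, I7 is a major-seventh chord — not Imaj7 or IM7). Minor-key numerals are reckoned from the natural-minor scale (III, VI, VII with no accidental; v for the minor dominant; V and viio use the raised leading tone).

ii6

The pitches E-G-B form a minor triad rooted on E.
E is the second degree of D minor. This is the minor supertonic, borrowed from the parallel major (the Dorian ii).
With G in the bass the chord is in first inversion, so the figured bass is 6.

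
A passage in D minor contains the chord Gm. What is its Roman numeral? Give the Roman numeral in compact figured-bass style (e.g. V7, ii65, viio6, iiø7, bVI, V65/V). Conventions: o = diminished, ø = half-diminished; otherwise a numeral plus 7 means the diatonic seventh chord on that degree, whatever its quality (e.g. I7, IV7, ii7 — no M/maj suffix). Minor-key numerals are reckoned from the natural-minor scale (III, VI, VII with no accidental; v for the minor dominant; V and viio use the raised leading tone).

Stacked in thirds the chord is G-Bb-D: a minor triad on G.
G is scale degree 4 in D minor, and a minor triad on that degree is written iv.

iv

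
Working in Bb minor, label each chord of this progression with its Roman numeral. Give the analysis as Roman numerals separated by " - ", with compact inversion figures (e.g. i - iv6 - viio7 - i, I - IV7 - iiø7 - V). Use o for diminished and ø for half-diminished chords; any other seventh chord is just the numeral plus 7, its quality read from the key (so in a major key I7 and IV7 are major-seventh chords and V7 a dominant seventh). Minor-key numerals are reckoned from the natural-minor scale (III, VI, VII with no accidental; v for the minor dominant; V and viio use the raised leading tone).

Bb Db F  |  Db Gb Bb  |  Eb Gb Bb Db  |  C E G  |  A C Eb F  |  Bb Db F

i - VI64 - iv7 - V/V - V65 - i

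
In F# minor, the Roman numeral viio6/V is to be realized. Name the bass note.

D#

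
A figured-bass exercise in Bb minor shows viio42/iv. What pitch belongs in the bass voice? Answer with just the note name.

The applied chord viio42/iv is rooted on D: D-F-Ab-Cb.
The figure 42 means third inversion — the seventh is in the bass.

Cb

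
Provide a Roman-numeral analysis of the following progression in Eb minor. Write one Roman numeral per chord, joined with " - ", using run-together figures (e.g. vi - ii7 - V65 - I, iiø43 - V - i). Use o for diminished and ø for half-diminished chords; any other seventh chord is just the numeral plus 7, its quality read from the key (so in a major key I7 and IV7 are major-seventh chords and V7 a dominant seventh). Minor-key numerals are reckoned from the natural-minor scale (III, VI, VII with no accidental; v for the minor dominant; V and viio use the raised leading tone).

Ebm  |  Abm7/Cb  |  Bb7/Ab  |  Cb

i - iv65 - V42 - VI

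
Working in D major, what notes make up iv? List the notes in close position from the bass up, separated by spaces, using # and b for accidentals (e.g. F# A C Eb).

G Bb D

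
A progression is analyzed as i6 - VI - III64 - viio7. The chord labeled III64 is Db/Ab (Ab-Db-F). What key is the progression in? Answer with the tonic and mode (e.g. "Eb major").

Bb minor

The chord Db/Ab is a major triad rooted on Db; its label is III64.
III64 on Db implies Db is the mediant; that puts the tonic at Bb, and the uppercase numeral fits minor mode.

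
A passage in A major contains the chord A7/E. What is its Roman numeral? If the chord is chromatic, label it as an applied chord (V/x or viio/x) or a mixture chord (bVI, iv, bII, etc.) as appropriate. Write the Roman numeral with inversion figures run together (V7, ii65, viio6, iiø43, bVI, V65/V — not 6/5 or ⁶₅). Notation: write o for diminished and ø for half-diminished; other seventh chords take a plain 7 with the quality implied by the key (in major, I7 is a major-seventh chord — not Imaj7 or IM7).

V43/IV

Stacked in thirds the chord is A-C#-E-G: a dominant seventh chord on A.
A is not a diatonic chord root with this quality in A major, but it lies a perfect fifth above D (IV), so the chord functions as an applied dominant of IV.
With E in the bass the chord is in second inversion, so the figured bass is 43.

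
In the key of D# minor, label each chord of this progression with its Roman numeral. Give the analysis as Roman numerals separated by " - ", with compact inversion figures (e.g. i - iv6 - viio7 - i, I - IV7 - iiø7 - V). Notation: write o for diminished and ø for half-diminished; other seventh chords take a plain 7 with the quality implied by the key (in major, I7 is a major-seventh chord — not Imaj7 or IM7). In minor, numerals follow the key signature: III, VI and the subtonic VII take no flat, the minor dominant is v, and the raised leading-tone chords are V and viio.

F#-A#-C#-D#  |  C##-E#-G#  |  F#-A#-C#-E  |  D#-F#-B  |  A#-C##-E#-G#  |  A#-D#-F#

F#-A#-C#-D#: root D# is the tonic; minor seventh chord there is i65.
C##-E#-G#: root C## is the leading tone; diminished triad there is viio.
F#-A#-C#-E is the secondary dominant of VI (dominant seventh chord on F#): V7/VI.
D#-F#-B has root B, degree 6 in D# minor, so VI6.
A#-C##-E#-G#: dominant seventh chord on A# = scale degree 5 → V7.
A#-D#-F#: minor triad on D# = scale degree 1 → i64.

i65 - viio - V7/VI - VI6 - V7 - i64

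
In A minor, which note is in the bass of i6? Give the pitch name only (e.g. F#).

i in A minor has root A; the chord is A-C-E.
The figure 6 means first inversion — the third is in the bass.

C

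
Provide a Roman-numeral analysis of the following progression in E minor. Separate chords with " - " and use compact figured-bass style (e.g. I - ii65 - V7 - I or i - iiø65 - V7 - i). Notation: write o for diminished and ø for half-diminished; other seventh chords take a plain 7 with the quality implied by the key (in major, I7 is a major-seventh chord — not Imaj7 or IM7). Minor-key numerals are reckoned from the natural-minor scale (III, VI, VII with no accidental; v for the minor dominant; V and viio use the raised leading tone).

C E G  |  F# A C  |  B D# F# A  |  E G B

VI - iio - V7 - i

C-E-G: root C is the submediant; major triad there is VI.
F#-A-C: root F# is the supertonic; diminished triad there is iio.
B-D#-F#-A: root B is the dominant; dominant seventh chord there is V7.
E-G-B has root E, degree 1 in E minor, so i.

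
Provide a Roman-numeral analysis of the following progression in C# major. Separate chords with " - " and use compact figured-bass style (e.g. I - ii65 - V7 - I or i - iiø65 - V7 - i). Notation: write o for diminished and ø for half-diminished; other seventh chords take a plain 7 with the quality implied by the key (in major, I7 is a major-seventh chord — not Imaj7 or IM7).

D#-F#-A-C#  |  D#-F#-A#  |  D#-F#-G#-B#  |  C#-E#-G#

iiø7 - ii - V43 - I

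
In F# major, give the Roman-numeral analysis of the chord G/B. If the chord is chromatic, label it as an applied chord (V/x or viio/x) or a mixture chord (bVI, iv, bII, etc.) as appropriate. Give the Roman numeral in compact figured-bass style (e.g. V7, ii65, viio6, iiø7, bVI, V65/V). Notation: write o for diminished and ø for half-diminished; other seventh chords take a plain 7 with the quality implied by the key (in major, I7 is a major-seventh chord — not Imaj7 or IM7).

bII6

The pitches G-B-D form a major triad rooted on G.
G is the lowered second degree of F# major (diatonic 2 would be G#). This is the Neapolitan sixth — a major triad on the lowered second degree, here in its customary first inversion.
With B in the bass the chord is in first inversion, so the figured bass is 6.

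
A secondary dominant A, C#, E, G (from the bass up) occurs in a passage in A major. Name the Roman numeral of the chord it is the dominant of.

IV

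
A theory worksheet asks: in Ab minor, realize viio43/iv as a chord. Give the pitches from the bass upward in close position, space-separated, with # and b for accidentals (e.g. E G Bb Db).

Gb Bbb C Eb

The slash marks an applied leading-tone chord: viio of iv. In Ab minor, iv is Db, so the leading tone to it is C, a half step below.
Building a fully diminished seventh chord on C gives C-Eb-Gb-Bbb.
With the 43 figure the chord is in second inversion; from the bass Gb upward in close position it reads Gb-Bbb-C-Eb.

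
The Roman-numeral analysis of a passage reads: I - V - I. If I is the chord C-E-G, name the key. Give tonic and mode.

C major

I is given as C-E-G — a major triad with root C.
If C is scale degree 1 and the mode makes that degree carry a major triad, the tonic is C and the mode is major.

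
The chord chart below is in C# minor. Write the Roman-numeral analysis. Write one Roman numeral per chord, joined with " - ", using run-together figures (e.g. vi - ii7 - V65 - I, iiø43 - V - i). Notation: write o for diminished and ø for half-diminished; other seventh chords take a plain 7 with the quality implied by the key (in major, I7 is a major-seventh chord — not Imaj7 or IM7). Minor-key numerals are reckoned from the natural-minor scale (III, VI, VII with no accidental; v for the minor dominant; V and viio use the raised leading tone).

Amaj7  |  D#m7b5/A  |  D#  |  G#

Amaj7 has root A, degree 6 in C# minor, so VI7.
D#m7b5/A has root D#, degree 2 in C# minor, so iiø43.
D#: chromatic; D# is V of V, so V/V.
G#: major triad on G# = scale degree 5 → V.

VI7 - iiø43 - V/V - V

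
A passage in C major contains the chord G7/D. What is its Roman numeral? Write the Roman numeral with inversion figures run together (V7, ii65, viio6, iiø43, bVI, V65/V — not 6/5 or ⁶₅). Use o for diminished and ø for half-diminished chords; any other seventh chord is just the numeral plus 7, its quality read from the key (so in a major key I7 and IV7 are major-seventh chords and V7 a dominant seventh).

The pitches G-B-D-F form a dominant seventh chord rooted on G.
In C major, G is the dominant; the diatonic dominant seventh chord there is V7.
With D in the bass the chord is in second inversion, so the figured bass is 43.

V43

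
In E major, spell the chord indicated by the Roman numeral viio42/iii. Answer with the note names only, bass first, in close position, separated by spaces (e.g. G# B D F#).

E F## A# C#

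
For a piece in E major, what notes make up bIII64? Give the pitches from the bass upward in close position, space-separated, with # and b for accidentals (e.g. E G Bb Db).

Scale degree 3 in E major is G#; lowering it a half step gives G. bIII64 is a major triad on the lowered third degree, borrowed from the parallel minor.
So the chord is G-B-D, a major triad.
With the 64 figure the chord is in second inversion; from the bass D upward in close position it reads D-G-B.

D G B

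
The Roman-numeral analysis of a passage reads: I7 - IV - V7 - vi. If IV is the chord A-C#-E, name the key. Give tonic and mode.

E major

IV is given as A-C#-E — a major triad with root A.
IV on A implies A is the subdominant; that puts the tonic at E, and the uppercase numeral fits major mode.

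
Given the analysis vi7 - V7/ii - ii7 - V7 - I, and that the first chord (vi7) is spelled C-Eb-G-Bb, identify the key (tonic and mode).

Eb major

The anchor chord is a minor seventh chord on C, labeled vi7.
vi7 on C implies C is the submediant; that puts the tonic at Eb, and the lowercase numeral fits major mode.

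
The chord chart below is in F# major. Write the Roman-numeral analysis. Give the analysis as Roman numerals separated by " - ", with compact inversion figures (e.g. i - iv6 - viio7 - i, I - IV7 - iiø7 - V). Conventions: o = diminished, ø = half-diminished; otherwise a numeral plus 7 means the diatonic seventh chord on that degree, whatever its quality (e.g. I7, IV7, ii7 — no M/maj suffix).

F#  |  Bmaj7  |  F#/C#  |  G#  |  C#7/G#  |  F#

F#: root F# is the tonic; major triad there is I.
Bmaj7: root B is the subdominant; major seventh chord there is IV7.
F#/C#: root F# is the tonic; major triad there is I64.
G#: a major triad on G#, the applied dominant of V → V/V.
C#7/G#: root C# is the dominant; dominant seventh chord there is V43.
F#: root F# is the tonic; major triad there is I.

I - IV7 - I64 - V/V - V43 - I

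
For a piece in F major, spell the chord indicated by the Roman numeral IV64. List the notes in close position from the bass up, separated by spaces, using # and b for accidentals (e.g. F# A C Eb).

F Bb D

In F major, scale degree 4 is Bb, and the diatonic chord built there is a major triad.
That chord is spelled Bb-D-F.
With the 64 figure the chord is in second inversion; from the bass F upward in close position it reads F-Bb-D.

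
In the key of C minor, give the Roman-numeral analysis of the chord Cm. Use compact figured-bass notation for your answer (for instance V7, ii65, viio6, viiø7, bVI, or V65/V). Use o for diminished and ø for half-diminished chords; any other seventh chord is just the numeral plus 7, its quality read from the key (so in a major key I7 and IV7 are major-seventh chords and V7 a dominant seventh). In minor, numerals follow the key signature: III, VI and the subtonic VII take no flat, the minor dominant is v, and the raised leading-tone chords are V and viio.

i

Stacked in thirds the chord is C-Eb-G: a minor triad on C.
In C minor, C is the tonic; the diatonic minor triad there is i.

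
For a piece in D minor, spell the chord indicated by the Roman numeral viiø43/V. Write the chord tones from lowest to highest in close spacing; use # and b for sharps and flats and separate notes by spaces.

D F# G# B

viiø43/V is a secondary leading-tone chord. The target V is A in D minor; the applied chord is rooted a semitone below, on G#.
Building a half-diminished seventh chord on G# gives G#-B-D-F#.
The figured bass 43 indicates second inversion, placing the fifth (D) in the bass: D-F#-G#-B.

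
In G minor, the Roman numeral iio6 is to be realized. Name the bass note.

C

iio in G minor has root A; the chord is A-C-Eb.
The figure 6 means first inversion — the third is in the bass.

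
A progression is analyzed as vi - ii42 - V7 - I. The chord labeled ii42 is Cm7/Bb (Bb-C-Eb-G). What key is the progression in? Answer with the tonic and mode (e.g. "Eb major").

ii42 is given as Bb-C-Eb-G — a minor seventh chord with root C.
ii42 on C implies C is the supertonic; that puts the tonic at Bb, and the lowercase numeral fits major mode.

Bb major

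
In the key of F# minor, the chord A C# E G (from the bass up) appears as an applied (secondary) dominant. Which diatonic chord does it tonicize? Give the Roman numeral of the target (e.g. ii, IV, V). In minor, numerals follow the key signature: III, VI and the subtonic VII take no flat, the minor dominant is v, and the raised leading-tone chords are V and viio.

VI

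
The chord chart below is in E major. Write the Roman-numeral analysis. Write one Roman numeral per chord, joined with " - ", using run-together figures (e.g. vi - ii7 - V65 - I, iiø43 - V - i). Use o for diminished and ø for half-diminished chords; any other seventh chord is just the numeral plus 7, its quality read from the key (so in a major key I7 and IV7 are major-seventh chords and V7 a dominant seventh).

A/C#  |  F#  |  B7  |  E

IV6 - V/V - V7 - I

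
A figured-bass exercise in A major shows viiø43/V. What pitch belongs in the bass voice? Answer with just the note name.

A

The applied chord viiø43/V is rooted on D#: D#-F#-A-C#.
The figure 43 means second inversion — the fifth is in the bass.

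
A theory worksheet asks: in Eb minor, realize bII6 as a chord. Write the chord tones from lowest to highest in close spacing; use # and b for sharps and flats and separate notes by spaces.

Scale degree 2 in Eb minor is F; lowering it a half step gives Fb. bII6 is the Neapolitan sixth — a major triad on the lowered second degree, here in its customary first inversion.
So the chord is Fb-Ab-Cb, a major triad.
The figured bass 6 indicates first inversion, placing the third (Ab) in the bass: Ab-Cb-Fb.

Ab Cb Fb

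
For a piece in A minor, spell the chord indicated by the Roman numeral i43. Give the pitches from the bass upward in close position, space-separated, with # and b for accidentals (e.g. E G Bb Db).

E G A C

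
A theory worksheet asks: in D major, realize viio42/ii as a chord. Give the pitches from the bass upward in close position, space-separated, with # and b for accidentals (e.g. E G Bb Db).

The slash marks an applied leading-tone chord: viio of ii. In D major, ii is E, so the leading tone to it is D#, a half step below.
Building a fully diminished seventh chord on D# gives D#-F#-A-C.
The figured bass 42 indicates third inversion, placing the seventh (C) in the bass: C-D#-F#-A.

C D# F# A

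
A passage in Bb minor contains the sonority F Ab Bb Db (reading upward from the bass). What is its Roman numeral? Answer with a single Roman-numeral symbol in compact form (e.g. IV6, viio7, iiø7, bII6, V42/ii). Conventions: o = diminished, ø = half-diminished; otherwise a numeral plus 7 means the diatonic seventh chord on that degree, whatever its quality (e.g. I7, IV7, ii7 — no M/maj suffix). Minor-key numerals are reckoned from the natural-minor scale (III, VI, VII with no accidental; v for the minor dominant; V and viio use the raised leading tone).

Stacked in thirds the chord is Bb-Db-F-Ab: a minor seventh chord on Bb.
In Bb minor, Bb is the tonic; the diatonic minor seventh chord there is i7.
With F in the bass the chord is in second inversion, so the figured bass is 43.

i43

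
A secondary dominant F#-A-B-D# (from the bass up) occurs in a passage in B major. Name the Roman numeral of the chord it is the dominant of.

The chord is a dominant seventh chord on B.
A dominant resolves down a perfect fifth: B → E. In B major, E is scale degree 4, i.e. IV.

IV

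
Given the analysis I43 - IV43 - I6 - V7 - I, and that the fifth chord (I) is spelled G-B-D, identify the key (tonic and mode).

G major

I is given as G-B-D — a major triad with root G.
If G is scale degree 1 and the mode makes that degree carry a major triad, the tonic is G and the mode is major.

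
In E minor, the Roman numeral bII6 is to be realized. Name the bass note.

bII in E minor has root F; the chord is F-A-C.
The figure 6 means first inversion — the third is in the bass.

A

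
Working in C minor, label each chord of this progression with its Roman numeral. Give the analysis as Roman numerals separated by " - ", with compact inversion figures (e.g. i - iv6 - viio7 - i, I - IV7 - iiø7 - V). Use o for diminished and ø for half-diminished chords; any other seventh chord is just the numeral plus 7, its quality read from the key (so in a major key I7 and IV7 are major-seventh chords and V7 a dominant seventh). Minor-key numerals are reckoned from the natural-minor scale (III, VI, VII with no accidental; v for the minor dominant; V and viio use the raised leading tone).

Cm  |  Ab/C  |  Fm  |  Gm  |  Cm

i - VI6 - iv - v - i

Cm has root C, degree 1 in C minor, so i.
Ab/C: root Ab is the submediant; major triad there is VI6.
Fm: root F is the subdominant; minor triad there is iv.
Gm: root G is the dominant; minor triad there is v.
Cm: root C is the tonic; minor triad there is i.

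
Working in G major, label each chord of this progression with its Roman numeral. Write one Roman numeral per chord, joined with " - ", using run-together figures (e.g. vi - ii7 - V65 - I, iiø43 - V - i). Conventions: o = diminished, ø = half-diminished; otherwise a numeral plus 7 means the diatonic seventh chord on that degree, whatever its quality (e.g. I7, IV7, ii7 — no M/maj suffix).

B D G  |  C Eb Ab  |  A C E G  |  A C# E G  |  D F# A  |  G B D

I6 - bII6 - ii7 - V7/V - V - I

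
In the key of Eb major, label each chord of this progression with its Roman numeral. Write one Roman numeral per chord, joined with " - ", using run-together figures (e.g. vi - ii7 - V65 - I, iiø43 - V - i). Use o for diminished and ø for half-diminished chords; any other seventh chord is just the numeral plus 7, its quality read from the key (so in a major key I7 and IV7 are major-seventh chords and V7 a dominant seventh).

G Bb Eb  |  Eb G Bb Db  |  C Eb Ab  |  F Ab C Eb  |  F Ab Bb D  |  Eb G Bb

G-Bb-Eb: root Eb is the tonic; major triad there is I6.
Eb-G-Bb-Db is the secondary dominant of IV (dominant seventh chord on Eb): V7/IV.
C-Eb-Ab: major triad on Ab = scale degree 4 → IV6.
F-Ab-C-Eb: minor seventh chord on F = scale degree 2 → ii7.
F-Ab-Bb-D has root Bb, degree 5 in Eb major, so V43.
Eb-G-Bb: major triad on Eb = scale degree 1 → I.

I6 - V7/IV - IV6 - ii7 - V43 - I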